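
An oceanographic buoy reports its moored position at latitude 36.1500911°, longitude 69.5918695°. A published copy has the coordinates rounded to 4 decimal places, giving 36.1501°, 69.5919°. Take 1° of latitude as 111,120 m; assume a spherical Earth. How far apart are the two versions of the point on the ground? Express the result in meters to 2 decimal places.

Δlat = 36.1500911 − 36.1501 = -0.0000089°; Δlon = 69.5918695 − 69.5919 = -0.0000305°.
N–S: -0.0000089° × 111120 m/° = -0.988968 m.
E–W at 36.1501°: -0.0000305° × 111120 × cos 36.1501° = -0.0000305 × 111120 × 0.8075 ≈ -2.73666 m.
Combined displacement = (0.988968² + 2.73666²)^½ ≈ 2.90987 m.

2.91 meters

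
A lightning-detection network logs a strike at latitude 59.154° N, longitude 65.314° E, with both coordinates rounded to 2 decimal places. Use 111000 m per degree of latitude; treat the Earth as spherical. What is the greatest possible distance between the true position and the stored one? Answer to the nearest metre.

624 metres

Rounding to 2 decimal places leaves each coordinate within ±0.005° of the true value.
N–S: 0.005° × 111000 m/° = 555 m.
E–W at 59.154°: 0.005° × 111000 × cos 59.154° = 0.005 × 111000 × 0.5127 ≈ 284.566 m.
The two errors are perpendicular, so the maximum displacement is √(555² + 284.566²) ≈ 623.701 m.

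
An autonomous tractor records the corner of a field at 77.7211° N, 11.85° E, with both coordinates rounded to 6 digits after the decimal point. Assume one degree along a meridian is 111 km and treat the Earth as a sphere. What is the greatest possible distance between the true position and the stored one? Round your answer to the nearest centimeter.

6 centimeters

Rounding to 6 decimal places leaves each coordinate within ±5e-07° of the true value.
N–S: 5e-07° × 111000 m/° = 0.0555 m.
East–west component at 77.7211°: 5e-07° × 111000 × cos 77.7211° ≈ 5e-07 × 23606.4 ≈ 0.0118032 m.
Combining orthogonally: (0.0555² + 0.0118032²)^½ ≈ 0.0567412 m.
That is 0.0567412 m = 5.6741 cm.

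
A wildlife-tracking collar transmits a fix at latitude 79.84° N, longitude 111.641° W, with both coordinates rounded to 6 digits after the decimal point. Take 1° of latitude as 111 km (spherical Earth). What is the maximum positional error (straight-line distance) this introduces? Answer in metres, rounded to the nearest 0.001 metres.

0.056 metres

Rounding to 6 decimal places leaves each coordinate within ±5e-07° of the true value.
Latitude error → 5e-07 × 111000 = 0.0555 m along the meridian.
E–W at 79.84°: 5e-07° × 111000 × cos 79.84° = 5e-07 × 111000 × 0.1764 ≈ 0.00979007 m.
The two errors are perpendicular, so the maximum displacement is √(0.0555² + 0.00979007²) ≈ 0.0563569 m.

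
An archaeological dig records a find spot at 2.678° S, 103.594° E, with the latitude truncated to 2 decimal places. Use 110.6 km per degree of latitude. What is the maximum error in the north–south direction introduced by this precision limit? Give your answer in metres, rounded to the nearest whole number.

1106 metres

Truncating at 2 decimal places can drop up to a full unit in the last place, so the latitude may be off by as much as 0.01°.
North–south distance: 0.01° × 110600 m/° = 1106 m.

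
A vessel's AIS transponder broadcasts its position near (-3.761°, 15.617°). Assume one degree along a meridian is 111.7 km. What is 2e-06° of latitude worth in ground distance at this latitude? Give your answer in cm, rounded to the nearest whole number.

22 cm

Along a meridian 2e-06° is 2e-06 × 111700 = 0.2234 m.
That is 0.2234 m = 22.34 cm.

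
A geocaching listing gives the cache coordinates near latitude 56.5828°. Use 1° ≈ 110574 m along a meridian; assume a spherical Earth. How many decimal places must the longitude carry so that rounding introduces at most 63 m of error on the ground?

3 decimal places

At 56.5828° one degree of longitude covers 110574 × cos 56.5828° ≈ 110574 × 0.5507 ≈ 60896.6 m.
Rounding to N decimal places gives at most 0.5 × 10⁻ᴺ degrees of error, i.e. 0.5 × 10⁻ᴺ × 60896.6 m.
Need 0.5 × 60896.6 × 10⁻ᴺ ≤ 63 → 10⁻ᴺ ≤ 2.069e-03, so N ≥ 2.68.
N = 2 would give 304 m (too coarse); N = 3 gives 30.4 m ≤ 63 m.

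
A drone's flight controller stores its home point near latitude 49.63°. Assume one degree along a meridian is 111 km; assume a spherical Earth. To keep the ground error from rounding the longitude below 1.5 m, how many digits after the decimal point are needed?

5 decimal places

At 49.63° one degree of longitude covers 111000 × cos 49.63° ≈ 111000 × 0.6477 ≈ 71897 m.
With N decimal places the half-ulp bound is 0.5·10⁻ᴺ°, or 0.5·10⁻ᴺ × 71897 m on the ground.
Setting 35948.5 × 10⁻ᴺ ≤ 1.5 gives 10ᴺ ≥ 2.397e+04, i.e. N ≥ 4.38.
So 5 decimal places suffice (0.359 m); 4 would allow up to 3.59 m.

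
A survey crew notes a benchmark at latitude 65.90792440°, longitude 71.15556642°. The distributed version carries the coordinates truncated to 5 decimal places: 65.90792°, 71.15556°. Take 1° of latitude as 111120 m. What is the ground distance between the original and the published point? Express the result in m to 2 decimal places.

0.57 m

Δlat = 65.90792440 − 65.90792 = +0.00000440°; Δlon = 71.15556642 − 71.15556 = +0.00000642°.
N–S: 0.00000440° × 111120 m/° = 0.488928 m.
E–W at 65.9079°: 0.00000642° × 111120 × cos 65.9079° = 0.00000642 × 111120 × 0.4082 ≈ 0.291209 m.
Combined displacement = (0.488928² + 0.291209²)^½ ≈ 0.569081 m.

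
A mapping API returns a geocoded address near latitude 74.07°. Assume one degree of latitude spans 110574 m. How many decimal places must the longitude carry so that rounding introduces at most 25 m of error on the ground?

At 74.07° one degree of longitude covers 110574 × cos 74.07° ≈ 110574 × 0.2745 ≈ 30348.4 m.
N decimal places → at most half a unit in the last place, 0.5 × 10⁻ᴺ° = 30348.4/2 × 10⁻ᴺ m.
Need 0.5 × 30348.4 × 10⁻ᴺ ≤ 25 → 10⁻ᴺ ≤ 1.648e-03, so N ≥ 2.78.
N = 2 would give 152 m (too coarse); N = 3 gives 15.2 m ≤ 25 m.

3 decimal places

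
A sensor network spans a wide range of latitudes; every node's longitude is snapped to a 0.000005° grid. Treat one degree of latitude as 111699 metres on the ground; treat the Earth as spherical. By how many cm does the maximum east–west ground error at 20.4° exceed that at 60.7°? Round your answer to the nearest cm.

With a 0.000005° grid the true value lies within half a step, ±0.000005°/2 = ±2.5e-06°, of the stored one.
Error at 20.4° = 2.5e-06° × 111699 × cos 20.4° ≈ 0.27925 × 0.9373 = 0.26173 m.
Error at 60.7° = 2.5e-06° × 111699 × cos 60.7° ≈ 0.27925 × 0.4894 = 0.13666 m.
Difference: 0.26173 − 0.13666 = 0.12507 m.
That is 0.125075 m = 12.507 cm.

13 cm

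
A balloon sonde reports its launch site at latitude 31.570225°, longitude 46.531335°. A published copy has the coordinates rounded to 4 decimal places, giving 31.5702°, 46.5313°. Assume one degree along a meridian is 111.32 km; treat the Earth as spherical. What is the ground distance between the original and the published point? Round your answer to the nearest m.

Δlat = 31.570225 − 31.5702 = +0.000025°; Δlon = 46.531335 − 46.5313 = +0.000035°.
N–S: 0.000025° × 111320 m/° = 2.783 m.
E–W at 31.5702°: 0.000035° × 111320 × cos 31.5702° = 0.000035 × 111320 × 0.8520 ≈ 3.31956 m.
Distance: √(2.783² + 3.31956²) ≈ 4.33181 m.

4 m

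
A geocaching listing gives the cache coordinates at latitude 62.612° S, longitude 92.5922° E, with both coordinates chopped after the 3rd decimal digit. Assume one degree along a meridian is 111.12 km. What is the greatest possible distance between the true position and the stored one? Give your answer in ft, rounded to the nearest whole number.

Truncating at 3 decimal places can drop up to a full unit in the last place, so each coordinate may be off by as much as 0.001°.
Latitude error → 0.001 × 111120 = 111.12 m along the meridian.
E–W at 62.612°: 0.001° × 111120 × cos 62.612° = 0.001 × 111120 × 0.4600 ≈ 51.1167 m.
The two errors are perpendicular, so the maximum displacement is √(111.12² + 51.1167²) ≈ 122.313 m.
In feet: 122.313 m ÷ 0.3048 ≈ 401.29 ft.

401 ft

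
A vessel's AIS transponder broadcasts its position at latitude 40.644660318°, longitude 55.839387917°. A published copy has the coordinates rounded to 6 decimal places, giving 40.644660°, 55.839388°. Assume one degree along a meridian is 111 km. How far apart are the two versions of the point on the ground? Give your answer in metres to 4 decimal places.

Δlat = 40.644660318 − 40.644660 = +0.000000318°; Δlon = 55.839387917 − 55.839388 = -0.000000083°.
North–south shift: 0.000000318 × 111000 = 0.035298 m.
E–W at 40.6447°: -0.000000083° × 111000 × cos 40.6447° = -0.000000083 × 111000 × 0.7588 ≈ -0.00699049 m.
Distance: √(0.035298² + 0.00699049²) ≈ 0.0359835 m.

0.0360 metres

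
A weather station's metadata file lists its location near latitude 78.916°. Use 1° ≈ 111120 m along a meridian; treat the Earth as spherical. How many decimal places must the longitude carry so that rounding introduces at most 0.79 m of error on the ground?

At 78.916° one degree of longitude covers 111120 × cos 78.916° ≈ 111120 × 0.1922 ≈ 21362.6 m.
N decimal places → at most half a unit in the last place, 0.5 × 10⁻ᴺ° = 21362.6/2 × 10⁻ᴺ m.
Need 0.5 × 21362.6 × 10⁻ᴺ ≤ 0.79 → 10⁻ᴺ ≤ 7.396e-05, so N ≥ 4.13.
N = 4 would give 1.07 m (too coarse); N = 5 gives 0.107 m ≤ 0.79 m.

5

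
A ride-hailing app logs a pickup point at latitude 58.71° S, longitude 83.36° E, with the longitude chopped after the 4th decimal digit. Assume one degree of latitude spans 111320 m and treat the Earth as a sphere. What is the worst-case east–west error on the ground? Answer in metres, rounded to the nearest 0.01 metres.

Truncating at 4 decimal places can drop up to a full unit in the last place, so the longitude may be off by as much as 0.0001°.
At latitude 58.71° a degree of longitude spans 111320 m × cos 58.71° = 111320 × 0.5194 ≈ 57816.3 m.
So at most 0.0001° × 57816.3 ≈ 5.78163 m east–west.

5.78 metres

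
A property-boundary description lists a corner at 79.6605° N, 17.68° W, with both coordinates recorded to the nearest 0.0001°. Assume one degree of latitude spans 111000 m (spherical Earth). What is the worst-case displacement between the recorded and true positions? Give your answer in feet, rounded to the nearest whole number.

18 feet

Rounding to 4 decimal places leaves each coordinate within ±5e-05° of the true value.
Latitude error → 5e-05 × 111000 = 5.55 m along the meridian.
Longitude error → 5e-05 × 111000 × cos 79.6605° = 5e-05 × 111000 × 0.1795 ≈ 0.996117 m.
Combining orthogonally: (5.55² + 0.996117²)^½ ≈ 5.63868 m.
In feet: 5.63868 m ÷ 0.3048 ≈ 18.5 ft.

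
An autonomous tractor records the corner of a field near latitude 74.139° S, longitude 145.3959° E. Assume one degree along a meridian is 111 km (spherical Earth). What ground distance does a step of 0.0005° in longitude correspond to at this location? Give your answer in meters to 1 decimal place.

15.2 meters

0.0005° of longitude at 74.139° is 0.0005 × 111000 × cos 74.139° ≈ 0.0005 × 30336.8 = 15.1684 m.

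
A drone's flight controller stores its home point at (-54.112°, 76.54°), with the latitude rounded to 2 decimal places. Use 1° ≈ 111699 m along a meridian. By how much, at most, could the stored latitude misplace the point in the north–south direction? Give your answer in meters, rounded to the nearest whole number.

558 meters

Rounding to 2 decimal places leaves the latitude within ±0.005° of the true value.
North–south distance: 0.005° × 111699 m/° = 558.495 m.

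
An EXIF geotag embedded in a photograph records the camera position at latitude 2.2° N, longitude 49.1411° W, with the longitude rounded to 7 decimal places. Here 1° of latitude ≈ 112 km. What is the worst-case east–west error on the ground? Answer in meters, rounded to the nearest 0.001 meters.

Rounding to 7 decimal places leaves the longitude within ±5e-08° of the true value.
Parallels shrink by cos φ, so at 2.2° a degree of longitude is 112000 × 0.9993 ≈ 111917 m.
Maximum E–W displacement: 5e-08 × 111917 = 0.00559587 m.

0.006 meters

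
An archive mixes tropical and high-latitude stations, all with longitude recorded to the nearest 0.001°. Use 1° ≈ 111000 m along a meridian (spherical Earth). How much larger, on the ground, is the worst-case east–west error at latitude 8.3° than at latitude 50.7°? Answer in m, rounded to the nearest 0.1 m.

Rounding to 3 decimal places leaves the longitude within ±0.0005° of the true value.
At 8.3°: 0.0005° × 111000 × cos 8.3° = 0.0005 × 111000 × 0.9895 ≈ 54.919 m.
Error at 50.7° = 0.0005° × 111000 × cos 50.7° ≈ 55.5 × 0.6334 = 35.153 m.
Difference: 54.919 − 35.153 = 19.766 m.

19.8 m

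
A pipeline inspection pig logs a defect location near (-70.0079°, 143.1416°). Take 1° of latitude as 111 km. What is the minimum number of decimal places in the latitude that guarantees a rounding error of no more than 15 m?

4

One degree of latitude covers 111000 m.
With N decimal places the half-ulp bound is 0.5·10⁻ᴺ°, or 0.5·10⁻ᴺ × 111000 m on the ground.
Setting 55500 × 10⁻ᴺ ≤ 15 gives 10ᴺ ≥ 3700, i.e. N ≥ 3.57.
At 3 places the error can reach 55.5 m, but 4 places keeps it to 5.55 m.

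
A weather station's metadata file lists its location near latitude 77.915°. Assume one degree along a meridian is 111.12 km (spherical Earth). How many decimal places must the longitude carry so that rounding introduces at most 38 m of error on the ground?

3 decimal places

At 77.915° one degree of longitude covers 111120 × cos 77.915° ≈ 111120 × 0.2094 ≈ 23264.4 m.
With N decimal places the half-ulp bound is 0.5·10⁻ᴺ°, or 0.5·10⁻ᴺ × 23264.4 m on the ground.
Need 0.5 × 23264.4 × 10⁻ᴺ ≤ 38 → 10⁻ᴺ ≤ 3.267e-03, so N ≥ 2.49.
So 3 decimal places suffice (11.6 m); 2 would allow up to 116 m.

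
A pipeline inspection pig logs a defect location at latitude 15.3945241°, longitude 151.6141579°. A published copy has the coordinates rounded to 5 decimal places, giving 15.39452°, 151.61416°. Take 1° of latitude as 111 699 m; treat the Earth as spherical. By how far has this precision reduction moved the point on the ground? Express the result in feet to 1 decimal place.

Δlat = 15.3945241 − 15.39452 = +0.0000041°; Δlon = 151.6141579 − 151.61416 = -0.0000021°.
N–S: 0.0000041° × 111699 m/° = 0.457966 m.
East–west at this latitude: -0.0000021° × 111699 × cos 15.3945° ≈ -0.0000021 × 107691 = -0.226152 m.
Combined displacement = (0.457966² + 0.226152²)^½ ≈ 0.510762 m.
Converting: 0.510762 m × 3.2808 ft/m ≈ 1.6757 ft.

1.7 feet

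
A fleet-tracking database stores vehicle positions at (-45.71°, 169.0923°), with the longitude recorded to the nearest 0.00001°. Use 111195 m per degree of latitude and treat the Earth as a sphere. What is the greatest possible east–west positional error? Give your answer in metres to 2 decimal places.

Rounding to 5 decimal places leaves the longitude within ±5e-06° of the true value.
At latitude 45.71° a degree of longitude spans 111195 m × cos 45.71° = 111195 × 0.6983 ≈ 77646.4 m.
East–west error: 5e-06° × 77646.4 m/° ≈ 0.388232 m.

0.39 metres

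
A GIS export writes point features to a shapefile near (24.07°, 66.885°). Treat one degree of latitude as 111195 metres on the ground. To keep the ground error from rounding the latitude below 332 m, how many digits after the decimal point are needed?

3 decimal places

One degree of latitude covers 111195 m.
Rounding to N decimal places gives at most 0.5 × 10⁻ᴺ degrees of error, i.e. 0.5 × 10⁻ᴺ × 111195 m.
Setting 55597.5 × 10⁻ᴺ ≤ 332 gives 10ᴺ ≥ 167.5, i.e. N ≥ 2.22.
At 2 places the error can reach 556 m, but 3 places keeps it to 55.6 m.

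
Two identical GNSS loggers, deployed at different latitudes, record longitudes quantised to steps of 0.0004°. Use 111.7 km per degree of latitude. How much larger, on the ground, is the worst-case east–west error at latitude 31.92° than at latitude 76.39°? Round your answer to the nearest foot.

45 feet

With a 0.0004° grid the true value lies within half a step, ±0.0004°/2 = ±0.0002°, of the stored one.
At 31.92°: 0.0002° × 111700 × cos 31.92° = 0.0002 × 111700 × 0.8488 ≈ 18.962 m.
At 76.39°: 0.0002° × 111700 × cos 76.39° = 0.0002 × 111700 × 0.2353 ≈ 5.2569 m.
So the lower-latitude error exceeds the higher by 18.962 − 5.2569 = 13.705 m.
Converting: 13.705 m × 3.2808 ft/m ≈ 44.964 ft.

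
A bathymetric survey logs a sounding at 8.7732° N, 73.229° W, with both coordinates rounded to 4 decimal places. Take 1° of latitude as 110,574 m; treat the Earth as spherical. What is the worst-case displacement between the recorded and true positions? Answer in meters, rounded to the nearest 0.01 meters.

7.77 meters

Rounding to 4 decimal places leaves each coordinate within ±5e-05° of the true value.
N–S: 5e-05° × 110574 m/° = 5.5287 m.
E–W at 8.7732°: 5e-05° × 110574 × cos 8.7732° = 5e-05 × 110574 × 0.9883 ≈ 5.46401 m.
The two errors are perpendicular, so the maximum displacement is √(5.5287² + 5.46401²) ≈ 7.77316 m.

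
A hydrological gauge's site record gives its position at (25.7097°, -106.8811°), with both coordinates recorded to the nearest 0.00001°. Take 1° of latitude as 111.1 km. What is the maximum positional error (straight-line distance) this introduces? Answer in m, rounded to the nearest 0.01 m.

0.75 m

Rounding to 5 decimal places leaves each coordinate within ±5e-06° of the true value.
North–south component: 5e-06° × 111100 = 0.5555 m.
Longitude error → 5e-06 × 111100 × cos 25.7097° = 5e-06 × 111100 × 0.9010 ≈ 0.500507 m.
Worst case both components are at the extreme and orthogonal: √(0.5555² + 0.500507²) ≈ 0.747722 m.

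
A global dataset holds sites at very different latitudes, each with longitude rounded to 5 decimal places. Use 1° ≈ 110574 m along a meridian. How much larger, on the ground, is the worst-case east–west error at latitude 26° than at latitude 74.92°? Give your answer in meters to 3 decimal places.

0.353 meters

Rounding to 5 decimal places leaves the longitude within ±5e-06° of the true value.
At 26°: 5e-06° × 110574 × cos 26° = 5e-06 × 110574 × 0.8988 ≈ 0.49692 m.
Error at 74.92° = 5e-06° × 110574 × cos 74.92° ≈ 0.55287 × 0.2602 = 0.14384 m.
So the lower-latitude error exceeds the higher by 0.49692 − 0.14384 = 0.35308 m.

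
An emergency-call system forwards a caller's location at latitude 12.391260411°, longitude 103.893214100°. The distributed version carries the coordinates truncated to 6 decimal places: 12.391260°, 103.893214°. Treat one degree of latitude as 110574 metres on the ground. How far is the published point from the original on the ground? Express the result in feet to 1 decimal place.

The latitude changed by +0.000000411° and the longitude by +0.000000100°.
N–S: 0.000000411° × 110574 m/° = 0.0454459 m.
E–W at 12.3913°: 0.000000100° × 110574 × cos 12.3913° = 0.000000100 × 110574 × 0.9767 ≈ 0.0107998 m.
Hypotenuse of the two orthogonal shifts: √(0.0454459² + 0.0107998²) = 0.0467115 m.
Converting: 0.0467115 m × 3.2808 ft/m ≈ 0.15325 ft.

0.2 feet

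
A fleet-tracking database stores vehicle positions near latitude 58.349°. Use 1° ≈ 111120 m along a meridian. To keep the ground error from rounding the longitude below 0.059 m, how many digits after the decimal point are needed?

At 58.349° one degree of longitude covers 111120 × cos 58.349° ≈ 111120 × 0.5247 ≈ 58309.5 m.
N decimal places → at most half a unit in the last place, 0.5 × 10⁻ᴺ° = 58309.5/2 × 10⁻ᴺ m.
Need 0.5 × 58309.5 × 10⁻ᴺ ≤ 0.059 → 10⁻ᴺ ≤ 2.024e-06, so N ≥ 5.69.
N = 5 would give 0.292 m (too coarse); N = 6 gives 0.0292 m ≤ 0.059 m.

6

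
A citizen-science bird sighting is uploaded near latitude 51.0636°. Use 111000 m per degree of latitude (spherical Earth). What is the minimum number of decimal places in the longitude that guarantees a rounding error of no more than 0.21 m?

At 51.0636° one degree of longitude covers 111000 × cos 51.0636° ≈ 111000 × 0.6285 ≈ 69758.8 m.
Rounding to N decimal places gives at most 0.5 × 10⁻ᴺ degrees of error, i.e. 0.5 × 10⁻ᴺ × 69758.8 m.
Setting 34879.4 × 10⁻ᴺ ≤ 0.21 gives 10ᴺ ≥ 1.661e+05, i.e. N ≥ 5.22.
So 6 decimal places suffice (0.0349 m); 5 would allow up to 0.349 m.

6 decimal places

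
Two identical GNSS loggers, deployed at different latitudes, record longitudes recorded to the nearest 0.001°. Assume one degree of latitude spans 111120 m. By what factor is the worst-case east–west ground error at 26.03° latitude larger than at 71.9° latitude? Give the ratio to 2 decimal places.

Rounding to 3 decimal places leaves the longitude within ±0.0005° of the true value.
At 26.03°: 0.0005° × 111120 × cos 26.03° = 0.0005 × 111120 × 0.8986 ≈ 49.924 m.
At 71.9°: 0.0005° × 111120 × cos 71.9° = 0.0005 × 111120 × 0.3107 ≈ 17.261 m.
The ratio reduces to cos 26.03° / cos 71.9° = 0.8986/0.3107 ≈ 2.8923.

2.89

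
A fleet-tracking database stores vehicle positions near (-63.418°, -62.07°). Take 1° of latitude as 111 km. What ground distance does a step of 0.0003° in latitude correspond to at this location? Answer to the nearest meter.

Along a meridian 0.0003° is 0.0003 × 111000 = 33.3 m.

33 meters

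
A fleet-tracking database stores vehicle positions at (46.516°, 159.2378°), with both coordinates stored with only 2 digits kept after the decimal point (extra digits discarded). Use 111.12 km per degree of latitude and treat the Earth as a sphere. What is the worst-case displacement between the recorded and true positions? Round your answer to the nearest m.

Truncating at 2 decimal places can drop up to a full unit in the last place, so each coordinate may be off by as much as 0.01°.
N–S: 0.01° × 111120 m/° = 1111.2 m.
East–west component at 46.516°: 0.01° × 111120 × cos 46.516° ≈ 0.01 × 76467.4 ≈ 764.674 m.
Worst case both components are at the extreme and orthogonal: √(1111.2² + 764.674²) ≈ 1348.89 m.

1349 m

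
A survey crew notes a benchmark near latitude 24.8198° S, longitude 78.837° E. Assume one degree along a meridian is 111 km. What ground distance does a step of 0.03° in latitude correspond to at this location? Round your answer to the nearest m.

3330 m

Along a meridian 0.03° is 0.03 × 111000 = 3330 m.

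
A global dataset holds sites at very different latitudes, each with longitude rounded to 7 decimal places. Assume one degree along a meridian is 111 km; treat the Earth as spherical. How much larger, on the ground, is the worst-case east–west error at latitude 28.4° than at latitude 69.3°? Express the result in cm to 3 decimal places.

0.292 cm

Rounding to 7 decimal places leaves the longitude within ±5e-08° of the true value.
Error at 28.4° = 5e-08° × 111000 × cos 28.4° ≈ 0.00555 × 0.8796 = 0.004882 m.
At 69.3°: 5e-08° × 111000 × cos 69.3° = 5e-08 × 111000 × 0.3535 ≈ 0.0019618 m.
Difference: 0.004882 − 0.0019618 = 0.0029203 m.
That is 0.00292026 m = 0.29203 cm.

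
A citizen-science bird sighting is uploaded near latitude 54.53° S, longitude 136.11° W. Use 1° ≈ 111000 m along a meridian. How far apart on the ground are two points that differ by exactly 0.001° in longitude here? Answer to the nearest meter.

64 meters

0.001° of longitude at 54.53° is 0.001 × 111000 × cos 54.53° ≈ 0.001 × 64410.7 = 64.4107 m.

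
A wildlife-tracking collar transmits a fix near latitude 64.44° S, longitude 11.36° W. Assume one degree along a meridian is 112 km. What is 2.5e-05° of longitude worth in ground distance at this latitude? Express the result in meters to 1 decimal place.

1.2 meters

2.5e-05° of longitude at 64.44° is 2.5e-05 × 112000 × cos 64.44° ≈ 2.5e-05 × 48323.1 = 1.20808 m.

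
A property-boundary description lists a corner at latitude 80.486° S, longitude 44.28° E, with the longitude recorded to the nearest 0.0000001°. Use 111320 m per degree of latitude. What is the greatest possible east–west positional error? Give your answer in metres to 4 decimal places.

0.0009 metres

Rounding to 7 decimal places leaves the longitude within ±5e-08° of the true value.
At latitude 80.486° a degree of longitude spans 111320 m × cos 80.486° = 111320 × 0.1653 ≈ 18399.9 m.
East–west error: 5e-08° × 18399.9 m/° ≈ 0.000919996 m.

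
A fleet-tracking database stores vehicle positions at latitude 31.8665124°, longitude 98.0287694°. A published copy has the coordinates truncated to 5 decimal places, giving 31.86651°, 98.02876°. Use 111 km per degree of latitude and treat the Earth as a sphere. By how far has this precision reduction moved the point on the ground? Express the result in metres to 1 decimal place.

0.9 metres

Δlat = 31.8665124 − 31.86651 = +0.0000024°; Δlon = 98.0287694 − 98.02876 = +0.0000094°.
N–S: 0.0000024° × 111000 m/° = 0.2664 m.
East–west at this latitude: 0.0000094° × 111000 × cos 31.8665° ≈ 0.0000094 × 94270.1 = 0.886139 m.
Combined displacement = (0.2664² + 0.886139²)^½ ≈ 0.925317 m.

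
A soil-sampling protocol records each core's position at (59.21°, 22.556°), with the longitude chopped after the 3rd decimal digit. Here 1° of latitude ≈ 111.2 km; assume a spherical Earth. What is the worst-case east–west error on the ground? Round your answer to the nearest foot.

187 feet

Truncating at 3 decimal places can drop up to a full unit in the last place, so the longitude may be off by as much as 0.001°.
At latitude 59.21° a degree of longitude spans 111200 m × cos 59.21° = 111200 × 0.5119 ≈ 56922.5 m.
East–west error: 0.001° × 56922.5 m/° ≈ 56.9225 m.
Converting: 56.9225 m × 3.2808 ft/m ≈ 186.75 ft.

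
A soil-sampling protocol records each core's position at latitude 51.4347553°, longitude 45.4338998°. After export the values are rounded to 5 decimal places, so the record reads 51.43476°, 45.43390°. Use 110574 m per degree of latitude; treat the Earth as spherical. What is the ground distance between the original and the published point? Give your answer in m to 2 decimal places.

0.52 m

Δlat = 51.4347553 − 51.43476 = -0.0000047°; Δlon = 45.4338998 − 45.43390 = -0.0000002°.
North–south shift: -0.0000047 × 110574 = -0.519698 m.
East–west at this latitude: -0.0000002° × 110574 × cos 51.4348° ≈ -0.0000002 × 68932.4 = -0.0137865 m.
Combined displacement = (0.519698² + 0.0137865²)^½ ≈ 0.519881 m.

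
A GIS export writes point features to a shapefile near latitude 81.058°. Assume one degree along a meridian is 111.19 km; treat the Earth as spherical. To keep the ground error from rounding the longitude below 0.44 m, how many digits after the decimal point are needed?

At 81.058° one degree of longitude covers 111190 × cos 81.058° ≈ 111190 × 0.1554 ≈ 17282.8 m.
With N decimal places the half-ulp bound is 0.5·10⁻ᴺ°, or 0.5·10⁻ᴺ × 17282.8 m on the ground.
Setting 8641.38 × 10⁻ᴺ ≤ 0.44 gives 10ᴺ ≥ 1.964e+04, i.e. N ≥ 4.29.
At 4 places the error can reach 0.864 m, but 5 places keeps it to 0.0864 m.

5 decimal places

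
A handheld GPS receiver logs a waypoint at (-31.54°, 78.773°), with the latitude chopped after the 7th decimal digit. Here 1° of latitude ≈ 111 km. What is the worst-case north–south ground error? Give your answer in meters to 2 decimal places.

Truncating at 7 decimal places can drop up to a full unit in the last place, so the latitude may be off by as much as 1e-07°.
North–south distance: 1e-07° × 111000 m/° = 0.0111 m.

0.01 meters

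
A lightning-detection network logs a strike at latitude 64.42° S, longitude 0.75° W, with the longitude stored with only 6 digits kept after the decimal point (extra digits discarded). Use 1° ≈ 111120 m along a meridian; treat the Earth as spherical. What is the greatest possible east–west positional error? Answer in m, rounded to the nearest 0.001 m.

0.048 m

Truncating at 6 decimal places can drop up to a full unit in the last place, so the longitude may be off by as much as 1e-06°.
Parallels shrink by cos φ, so at 64.42° a degree of longitude is 111120 × 0.4318 ≈ 47978.4 m.
Maximum E–W displacement: 1e-06 × 47978.4 = 0.0479784 m.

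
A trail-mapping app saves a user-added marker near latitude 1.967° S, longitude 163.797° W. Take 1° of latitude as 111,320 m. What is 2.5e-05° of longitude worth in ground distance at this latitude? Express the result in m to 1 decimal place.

2.8 m

At 1.967° a degree of longitude is 111320 × cos 1.967° ≈ 111254 m, so 2.5e-05° corresponds to 2.78136 m.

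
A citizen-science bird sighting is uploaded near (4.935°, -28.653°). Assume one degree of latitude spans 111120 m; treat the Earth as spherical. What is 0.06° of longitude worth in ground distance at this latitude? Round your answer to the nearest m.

6642 m

At 4.935° a degree of longitude is 111120 × cos 4.935° ≈ 110708 m, so 0.06° corresponds to 6642.48 m.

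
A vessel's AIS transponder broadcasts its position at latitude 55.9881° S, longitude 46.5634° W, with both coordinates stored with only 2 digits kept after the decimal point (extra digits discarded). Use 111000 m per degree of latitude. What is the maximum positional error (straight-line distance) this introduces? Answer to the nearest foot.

4173 feet

Truncating at 2 decimal places can drop up to a full unit in the last place, so each coordinate may be off by as much as 0.01°.
North–south component: 0.01° × 111000 = 1110 m.
E–W at 55.9881°: 0.01° × 111000 × cos 55.9881° = 0.01 × 111000 × 0.5594 ≈ 620.895 m.
The two errors are perpendicular, so the maximum displacement is √(1110² + 620.895²) ≈ 1271.85 m.
Converting: 1271.85 m × 3.2808 ft/m ≈ 4172.7 ft.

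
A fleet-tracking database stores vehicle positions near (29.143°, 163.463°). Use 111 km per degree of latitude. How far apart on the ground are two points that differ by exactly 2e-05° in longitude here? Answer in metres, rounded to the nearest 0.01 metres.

At 29.143° a degree of longitude is 111000 × cos 29.143° ≈ 96948.2 m, so 2e-05° corresponds to 1.93896 m.

1.94 metres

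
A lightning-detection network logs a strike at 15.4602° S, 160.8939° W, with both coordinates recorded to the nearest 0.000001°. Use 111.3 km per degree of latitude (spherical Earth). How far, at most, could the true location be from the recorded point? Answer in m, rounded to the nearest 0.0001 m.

Rounding to 6 decimal places leaves each coordinate within ±5e-07° of the true value.
N–S: 5e-07° × 111300 m/° = 0.05565 m.
East–west component at 15.4602°: 5e-07° × 111300 × cos 15.4602° ≈ 5e-07 × 107273 ≈ 0.0536364 m.
Combining orthogonally: (0.05565² + 0.0536364²)^½ ≈ 0.0772902 m.

0.0773 m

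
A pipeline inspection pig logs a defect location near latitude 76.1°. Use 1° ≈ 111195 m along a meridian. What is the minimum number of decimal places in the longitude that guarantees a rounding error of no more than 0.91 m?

5 decimal places

At 76.1° one degree of longitude covers 111195 × cos 76.1° ≈ 111195 × 0.2402 ≈ 26712.2 m.
Rounding to N decimal places gives at most 0.5 × 10⁻ᴺ degrees of error, i.e. 0.5 × 10⁻ᴺ × 26712.2 m.
Need 0.5 × 26712.2 × 10⁻ᴺ ≤ 0.91 → 10⁻ᴺ ≤ 6.813e-05, so N ≥ 4.17.
N = 4 would give 1.34 m (too coarse); N = 5 gives 0.134 m ≤ 0.91 m.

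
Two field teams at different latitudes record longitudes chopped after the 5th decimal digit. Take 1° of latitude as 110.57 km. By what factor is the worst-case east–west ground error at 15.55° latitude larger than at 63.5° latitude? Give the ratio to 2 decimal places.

Truncating at 5 decimal places can drop up to a full unit in the last place, so the longitude may be off by as much as 1e-05°.
At 15.55°: 1e-05° × 110570 × cos 15.55° = 1e-05 × 110570 × 0.9634 ≈ 1.0652 m.
Error at 63.5° = 1e-05° × 110570 × cos 63.5° ≈ 1.1057 × 0.4462 = 0.49336 m.
Ratio: 1.0652 / 0.49336 = cos 15.55° / cos 63.5° ≈ 2.1591.

2.16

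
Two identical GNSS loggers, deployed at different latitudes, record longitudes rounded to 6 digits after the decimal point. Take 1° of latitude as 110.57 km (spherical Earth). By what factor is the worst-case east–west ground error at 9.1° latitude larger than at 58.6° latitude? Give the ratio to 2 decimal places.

Rounding to 6 decimal places leaves the longitude within ±5e-07° of the true value.
At 9.1°: 5e-07° × 110570 × cos 9.1° = 5e-07 × 110570 × 0.9874 ≈ 0.054589 m.
At 58.6°: 5e-07° × 110570 × cos 58.6° = 5e-07 × 110570 × 0.5210 ≈ 0.028804 m.
Ratio: 0.054589 / 0.028804 = cos 9.1° / cos 58.6° ≈ 1.8952.

1.90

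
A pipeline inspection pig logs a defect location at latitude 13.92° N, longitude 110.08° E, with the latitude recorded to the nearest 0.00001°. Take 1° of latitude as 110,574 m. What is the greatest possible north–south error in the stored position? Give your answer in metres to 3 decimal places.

Rounding to 5 decimal places leaves the latitude within ±5e-06° of the true value.
So the N–S error is at most 5e-06 × 110574 = 0.55287 m.

0.553 metres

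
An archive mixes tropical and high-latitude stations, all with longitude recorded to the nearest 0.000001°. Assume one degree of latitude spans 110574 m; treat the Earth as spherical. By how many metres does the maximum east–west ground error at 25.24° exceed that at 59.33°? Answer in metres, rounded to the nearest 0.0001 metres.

Rounding to 6 decimal places leaves the longitude within ±5e-07° of the true value.
Error at 25.24° = 5e-07° × 110574 × cos 25.24° ≈ 0.055287 × 0.9045 = 0.050009 m.
At 59.33°: 5e-07° × 110574 × cos 59.33° = 5e-07 × 110574 × 0.5101 ≈ 0.028201 m.
So the lower-latitude error exceeds the higher by 0.050009 − 0.028201 = 0.021807 m.

0.0218 metres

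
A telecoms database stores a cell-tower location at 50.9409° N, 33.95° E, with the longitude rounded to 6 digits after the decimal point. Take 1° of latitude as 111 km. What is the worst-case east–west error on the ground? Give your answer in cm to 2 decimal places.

3.50 cm

Rounding to 6 decimal places leaves the longitude within ±5e-07° of the true value.
Parallels shrink by cos φ, so at 50.9409° a degree of longitude is 111000 × 0.6301 ≈ 69943.5 m.
Maximum E–W displacement: 5e-07 × 69943.5 = 0.0349718 m.
That is 0.0349718 m = 3.4972 cm.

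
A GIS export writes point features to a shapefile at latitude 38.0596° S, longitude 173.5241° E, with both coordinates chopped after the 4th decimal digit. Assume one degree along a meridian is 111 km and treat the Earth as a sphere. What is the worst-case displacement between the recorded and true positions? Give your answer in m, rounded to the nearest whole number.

14 m

Truncating at 4 decimal places can drop up to a full unit in the last place, so each coordinate may be off by as much as 0.0001°.
N–S: 0.0001° × 111000 m/° = 11.1 m.
East–west component at 38.0596°: 0.0001° × 111000 × cos 38.0596° ≈ 0.0001 × 87398.1 ≈ 8.73981 m.
The two errors are perpendicular, so the maximum displacement is √(11.1² + 8.73981²) ≈ 14.1278 m.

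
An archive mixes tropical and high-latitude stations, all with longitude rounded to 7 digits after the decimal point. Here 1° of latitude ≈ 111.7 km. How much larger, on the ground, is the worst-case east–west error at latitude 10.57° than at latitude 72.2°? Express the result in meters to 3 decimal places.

Rounding to 7 decimal places leaves the longitude within ±5e-08° of the true value.
At 10.57°: 5e-08° × 111700 × cos 10.57° = 5e-08 × 111700 × 0.9830 ≈ 0.0054902 m.
At 72.2°: 5e-08° × 111700 × cos 72.2° = 5e-08 × 111700 × 0.3057 ≈ 0.0017073 m.
So the lower-latitude error exceeds the higher by 0.0054902 − 0.0017073 = 0.0037829 m.

0.004 meters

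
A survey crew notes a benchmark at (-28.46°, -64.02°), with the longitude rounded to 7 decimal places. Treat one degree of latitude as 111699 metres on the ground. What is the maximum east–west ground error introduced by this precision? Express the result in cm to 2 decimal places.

0.49 cm

Rounding to 7 decimal places leaves the longitude within ±5e-08° of the true value.
At latitude 28.46° a degree of longitude spans 111699 m × cos 28.46° = 111699 × 0.8792 ≈ 98200.2 m.
East–west error: 5e-08° × 98200.2 m/° ≈ 0.00491001 m.
That is 0.00491001 m = 0.491 cm.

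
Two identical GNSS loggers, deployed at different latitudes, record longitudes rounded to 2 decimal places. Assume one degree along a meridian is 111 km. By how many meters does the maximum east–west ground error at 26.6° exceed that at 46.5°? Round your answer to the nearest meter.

Rounding to 2 decimal places leaves the longitude within ±0.005° of the true value.
Error at 26.6° = 0.005° × 111000 × cos 26.6° ≈ 555 × 0.8942 = 496.26 m.
At 46.5°: 0.005° × 111000 × cos 46.5° = 0.005 × 111000 × 0.6884 ≈ 382.04 m.
So the lower-latitude error exceeds the higher by 496.26 − 382.04 = 114.22 m.

114 meters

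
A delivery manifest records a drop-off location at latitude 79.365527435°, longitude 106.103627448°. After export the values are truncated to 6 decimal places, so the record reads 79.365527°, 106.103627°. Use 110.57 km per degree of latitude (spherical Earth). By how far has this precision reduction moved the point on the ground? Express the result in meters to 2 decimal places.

0.05 meters

Δlat = 79.365527435 − 79.365527 = +0.000000435°; Δlon = 106.103627448 − 106.103627 = +0.000000448°.
North–south shift: 0.000000435 × 110570 = 0.048098 m.
East–west at this latitude: 0.000000448° × 110570 × cos 79.3655° ≈ 0.000000448 × 20404.9 = 0.00914139 m.
Combined displacement = (0.048098² + 0.00914139²)^½ ≈ 0.0489589 m.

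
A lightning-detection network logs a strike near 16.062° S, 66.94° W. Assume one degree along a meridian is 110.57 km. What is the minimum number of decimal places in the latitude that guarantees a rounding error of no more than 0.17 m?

6

One degree of latitude covers 110570 m.
N decimal places → at most half a unit in the last place, 0.5 × 10⁻ᴺ° = 110570/2 × 10⁻ᴺ m.
Setting 55285 × 10⁻ᴺ ≤ 0.17 gives 10ᴺ ≥ 3.252e+05, i.e. N ≥ 5.51.
So 6 decimal places suffice (0.0553 m); 5 would allow up to 0.553 m.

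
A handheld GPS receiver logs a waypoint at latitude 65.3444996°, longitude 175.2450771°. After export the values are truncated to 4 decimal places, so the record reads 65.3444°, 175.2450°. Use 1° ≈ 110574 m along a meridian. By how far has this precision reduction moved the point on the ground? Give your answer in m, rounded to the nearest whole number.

Δlat = 65.3444996 − 65.3444 = +0.0000996°; Δlon = 175.2450771 − 175.2450 = +0.0000771°.
N–S: 0.0000996° × 110574 m/° = 11.0132 m.
E–W at 65.3444°: 0.0000771° × 110574 × cos 65.3444° = 0.0000771 × 110574 × 0.4172 ≈ 3.55642 m.
Distance: √(11.0132² + 3.55642²) ≈ 11.5732 m.

12 m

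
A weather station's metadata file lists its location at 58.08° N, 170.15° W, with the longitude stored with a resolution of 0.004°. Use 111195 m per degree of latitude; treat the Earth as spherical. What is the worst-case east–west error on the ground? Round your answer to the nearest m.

118 m

With a 0.004° grid the true value lies within half a step, ±0.004°/2 = ±0.002°, of the stored one.
Parallels shrink by cos φ, so at 58.08° a degree of longitude is 111195 × 0.5287 ≈ 58792.6 m.
Maximum E–W displacement: 0.002 × 58792.6 = 117.585 m.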